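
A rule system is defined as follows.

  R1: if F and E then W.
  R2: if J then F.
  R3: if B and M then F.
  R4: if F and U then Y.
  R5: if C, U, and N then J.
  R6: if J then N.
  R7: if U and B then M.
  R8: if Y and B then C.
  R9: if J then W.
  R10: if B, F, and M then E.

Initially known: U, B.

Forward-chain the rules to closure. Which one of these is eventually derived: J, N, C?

C

U and B hold, so M follows (R7).
B and M hold, so F follows (R3).
From F and U, R4 gives Y.
Y and B hold, so C follows (R8).
J would need C, U, and N (R5), but N is never established. N would need J (R6), but J is never established.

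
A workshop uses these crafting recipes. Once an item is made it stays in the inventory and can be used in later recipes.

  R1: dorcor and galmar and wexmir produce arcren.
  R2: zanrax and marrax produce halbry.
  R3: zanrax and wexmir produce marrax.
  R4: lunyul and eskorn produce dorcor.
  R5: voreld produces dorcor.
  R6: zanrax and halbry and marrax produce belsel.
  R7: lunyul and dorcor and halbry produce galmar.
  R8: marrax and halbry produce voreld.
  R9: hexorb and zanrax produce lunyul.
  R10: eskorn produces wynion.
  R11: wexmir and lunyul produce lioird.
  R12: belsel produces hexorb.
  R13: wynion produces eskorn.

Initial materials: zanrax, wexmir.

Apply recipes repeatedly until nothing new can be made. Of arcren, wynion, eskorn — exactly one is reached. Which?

arcren

zanrax and wexmir → marrax (R3).
zanrax and marrax → halbry (R2).
Using R6, zanrax, halbry, and marrax make belsel.
Using R8, marrax and halbry make voreld.
belsel → hexorb (R12).
Using R5, voreld makes dorcor.
Using R9, hexorb and zanrax make lunyul.
lunyul and dorcor and halbry → galmar (R7).
dorcor and galmar and wexmir → arcren (R1).
wynion would need eskorn (R10), but eskorn is never obtained. eskorn would need wynion (R13), but wynion is never obtained.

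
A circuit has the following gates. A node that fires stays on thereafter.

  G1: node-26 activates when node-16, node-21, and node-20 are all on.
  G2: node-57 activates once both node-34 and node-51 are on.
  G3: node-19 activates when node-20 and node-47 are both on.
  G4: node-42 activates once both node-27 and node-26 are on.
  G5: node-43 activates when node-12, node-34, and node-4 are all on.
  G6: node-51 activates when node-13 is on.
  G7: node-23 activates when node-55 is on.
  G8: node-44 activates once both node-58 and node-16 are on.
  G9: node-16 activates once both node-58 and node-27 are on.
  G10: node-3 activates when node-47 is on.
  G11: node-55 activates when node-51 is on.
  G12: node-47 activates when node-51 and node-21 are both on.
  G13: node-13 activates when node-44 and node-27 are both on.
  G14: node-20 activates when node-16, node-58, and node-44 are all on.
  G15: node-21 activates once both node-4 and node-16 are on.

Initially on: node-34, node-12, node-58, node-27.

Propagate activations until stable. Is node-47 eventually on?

node-47 would need node-51 and node-21 (G12), but node-21 never turns on.

No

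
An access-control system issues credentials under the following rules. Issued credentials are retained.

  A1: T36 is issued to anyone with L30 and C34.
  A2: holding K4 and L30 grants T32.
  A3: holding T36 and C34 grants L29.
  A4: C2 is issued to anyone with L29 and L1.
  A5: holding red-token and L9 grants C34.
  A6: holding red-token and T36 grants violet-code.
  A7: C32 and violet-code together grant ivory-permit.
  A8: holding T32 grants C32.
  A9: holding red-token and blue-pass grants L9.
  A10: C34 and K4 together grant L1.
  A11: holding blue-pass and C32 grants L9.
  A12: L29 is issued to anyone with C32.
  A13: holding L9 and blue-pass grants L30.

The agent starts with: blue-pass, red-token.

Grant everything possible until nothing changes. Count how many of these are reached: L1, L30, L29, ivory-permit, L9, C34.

4

Holding red-token and blue-pass grants L9 (A9).
Holding L9 and blue-pass grants L30 (A13).
Holding red-token and L9 grants C34 (A5).
Holding L30 and C34 grants T36 (A1).
Holding T36 and C34 grants L29 (A3).
L1 would need C34 and K4 (A10), but K4 is never granted.
L30: reached.
L29: reached.
ivory-permit would need C32 and violet-code (A7), but C32 is never granted.
L9: reached.
C34: reached.
Reached: L30, L29, L9, and C34 — 4 of the 6.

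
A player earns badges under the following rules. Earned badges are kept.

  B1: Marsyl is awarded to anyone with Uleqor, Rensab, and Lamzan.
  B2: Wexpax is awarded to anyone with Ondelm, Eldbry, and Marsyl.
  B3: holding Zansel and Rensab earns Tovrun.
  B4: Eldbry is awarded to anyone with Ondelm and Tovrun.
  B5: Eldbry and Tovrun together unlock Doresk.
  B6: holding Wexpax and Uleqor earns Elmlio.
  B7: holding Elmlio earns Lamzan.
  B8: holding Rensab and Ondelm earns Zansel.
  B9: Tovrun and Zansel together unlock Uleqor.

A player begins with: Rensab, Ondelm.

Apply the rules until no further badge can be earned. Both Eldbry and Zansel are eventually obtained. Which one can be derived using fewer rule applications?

Zansel: With Rensab and Ondelm, Zansel is earned (B8). [1 rule application]
Eldbry: With Rensab and Ondelm, Zansel is earned (B8). With Zansel and Rensab, Tovrun is earned (B3). With Ondelm and Tovrun, Eldbry is earned (B4). [3 rule applications]
Zansel needs fewer.

Zansel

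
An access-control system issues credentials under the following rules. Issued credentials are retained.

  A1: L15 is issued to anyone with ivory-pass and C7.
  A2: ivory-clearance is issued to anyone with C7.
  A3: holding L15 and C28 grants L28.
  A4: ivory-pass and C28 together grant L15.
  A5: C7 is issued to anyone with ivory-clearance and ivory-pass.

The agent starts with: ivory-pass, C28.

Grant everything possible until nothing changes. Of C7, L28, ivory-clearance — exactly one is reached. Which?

L28

Holding ivory-pass and C28 grants L15 (A4).
Holding L15 and C28 grants L28 (A3).
ivory-clearance would need C7 (A2), but C7 is never granted. C7 would need ivory-clearance and ivory-pass (A5), but ivory-clearance is never granted.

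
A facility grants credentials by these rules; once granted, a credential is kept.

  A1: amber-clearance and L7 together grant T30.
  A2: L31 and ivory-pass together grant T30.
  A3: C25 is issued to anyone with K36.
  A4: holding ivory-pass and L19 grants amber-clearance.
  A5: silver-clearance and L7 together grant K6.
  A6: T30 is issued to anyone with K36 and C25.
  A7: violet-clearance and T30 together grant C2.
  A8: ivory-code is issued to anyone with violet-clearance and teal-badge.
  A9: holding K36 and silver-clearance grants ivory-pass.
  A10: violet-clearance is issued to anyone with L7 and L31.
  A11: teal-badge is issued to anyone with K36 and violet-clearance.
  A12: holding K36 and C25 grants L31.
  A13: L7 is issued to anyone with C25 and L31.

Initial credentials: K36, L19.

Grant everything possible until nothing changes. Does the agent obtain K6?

K6 would need silver-clearance and L7 (A5), but silver-clearance is never granted.

No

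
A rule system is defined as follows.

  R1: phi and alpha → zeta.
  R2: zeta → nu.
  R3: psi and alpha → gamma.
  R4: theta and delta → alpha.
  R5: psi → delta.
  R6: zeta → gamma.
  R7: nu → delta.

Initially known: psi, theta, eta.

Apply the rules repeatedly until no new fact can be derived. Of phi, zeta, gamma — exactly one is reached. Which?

From psi, R5 gives delta.
theta and delta hold, so alpha follows (R4).
From psi and alpha, R3 gives gamma.
No rule produces phi, and it is not given. zeta would need phi and alpha (R1), but phi is never established.

gamma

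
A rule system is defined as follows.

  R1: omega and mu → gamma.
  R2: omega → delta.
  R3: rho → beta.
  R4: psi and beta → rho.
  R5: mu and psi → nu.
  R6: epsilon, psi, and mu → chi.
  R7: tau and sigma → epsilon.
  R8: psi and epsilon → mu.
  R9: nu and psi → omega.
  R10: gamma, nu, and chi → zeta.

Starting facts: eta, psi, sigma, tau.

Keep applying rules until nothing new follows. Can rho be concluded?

rho would need psi and beta (R4), but beta is never established.

No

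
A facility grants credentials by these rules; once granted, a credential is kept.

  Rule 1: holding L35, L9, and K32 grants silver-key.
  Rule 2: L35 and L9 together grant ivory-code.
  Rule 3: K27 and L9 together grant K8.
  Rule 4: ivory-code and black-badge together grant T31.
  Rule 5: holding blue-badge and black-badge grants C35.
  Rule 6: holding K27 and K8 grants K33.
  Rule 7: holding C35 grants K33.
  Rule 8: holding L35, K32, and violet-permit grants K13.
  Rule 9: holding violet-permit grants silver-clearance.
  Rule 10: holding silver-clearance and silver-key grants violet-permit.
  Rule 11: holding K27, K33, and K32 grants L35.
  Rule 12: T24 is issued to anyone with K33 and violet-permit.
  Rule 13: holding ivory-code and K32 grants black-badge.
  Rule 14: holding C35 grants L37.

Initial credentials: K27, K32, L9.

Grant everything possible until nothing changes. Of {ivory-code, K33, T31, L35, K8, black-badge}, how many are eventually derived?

Holding K27 and L9 grants K8 (Rule 3).
Holding K27 and K8 grants K33 (Rule 6).
Holding K27, K33, and K32 grants L35 (Rule 11).
Holding L35 and L9 grants ivory-code (Rule 2).
Holding ivory-code and K32 grants black-badge (Rule 13).
Holding ivory-code and black-badge grants T31 (Rule 4).
ivory-code: reached.
K33: reached.
T31: reached.
L35: reached.
K8: reached.
black-badge: reached.
All 6 are reached.

6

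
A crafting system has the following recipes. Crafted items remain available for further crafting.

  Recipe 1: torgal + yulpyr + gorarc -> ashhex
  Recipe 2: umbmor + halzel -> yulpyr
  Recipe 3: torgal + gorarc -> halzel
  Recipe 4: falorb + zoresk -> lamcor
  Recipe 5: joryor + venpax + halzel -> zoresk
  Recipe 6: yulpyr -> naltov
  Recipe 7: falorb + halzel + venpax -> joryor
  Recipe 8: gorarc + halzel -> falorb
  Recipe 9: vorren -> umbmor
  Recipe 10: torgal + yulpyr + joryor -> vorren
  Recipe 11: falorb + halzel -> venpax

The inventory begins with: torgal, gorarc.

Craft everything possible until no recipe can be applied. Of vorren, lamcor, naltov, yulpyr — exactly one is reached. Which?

torgal + gorarc -> halzel (Recipe 3).
Using Recipe 8, gorarc and halzel make falorb.
falorb + halzel -> venpax (Recipe 11).
Using Recipe 7, falorb, halzel, and venpax make joryor.
joryor + venpax + halzel -> zoresk (Recipe 5).
falorb + zoresk -> lamcor (Recipe 4).
naltov would need yulpyr (Recipe 6), but yulpyr is never obtained. vorren would need torgal, yulpyr, and joryor (Recipe 10), but yulpyr is never obtained. yulpyr would need umbmor and halzel (Recipe 2), but umbmor is never obtained.

lamcor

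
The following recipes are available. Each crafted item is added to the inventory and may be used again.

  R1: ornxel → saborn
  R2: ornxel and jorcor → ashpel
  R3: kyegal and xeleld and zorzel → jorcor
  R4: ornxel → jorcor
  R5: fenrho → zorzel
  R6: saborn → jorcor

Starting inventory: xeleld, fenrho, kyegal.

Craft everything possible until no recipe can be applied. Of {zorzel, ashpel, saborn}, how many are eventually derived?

fenrho → zorzel (R5).
zorzel: reached.
ashpel would need ornxel and jorcor (R2), but ornxel is never obtained.
saborn would need ornxel (R1), but ornxel is never obtained.
Reached: zorzel — 1 of the 3.

1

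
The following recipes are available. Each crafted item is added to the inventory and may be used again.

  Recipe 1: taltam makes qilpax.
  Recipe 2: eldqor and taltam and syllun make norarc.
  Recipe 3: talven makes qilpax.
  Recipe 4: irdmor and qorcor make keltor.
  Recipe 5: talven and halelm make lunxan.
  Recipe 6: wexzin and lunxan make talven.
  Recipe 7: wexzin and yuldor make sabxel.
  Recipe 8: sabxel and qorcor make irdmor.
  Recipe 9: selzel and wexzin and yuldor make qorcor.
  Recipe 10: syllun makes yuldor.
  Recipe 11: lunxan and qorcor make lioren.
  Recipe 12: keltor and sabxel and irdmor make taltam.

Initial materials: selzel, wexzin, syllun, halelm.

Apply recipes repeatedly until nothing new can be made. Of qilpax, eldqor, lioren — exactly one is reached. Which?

Using Recipe 10, syllun makes yuldor.
Using Recipe 7, wexzin and yuldor make sabxel.
Using Recipe 9, selzel, wexzin, and yuldor make qorcor.
Using Recipe 8, sabxel and qorcor make irdmor.
Using Recipe 4, irdmor and qorcor make keltor.
Using Recipe 12, keltor, sabxel, and irdmor make taltam.
taltam → qilpax (Recipe 1).
lioren would need lunxan and qorcor (Recipe 11), but lunxan is never obtained. No rule produces eldqor, and it is not given.

qilpax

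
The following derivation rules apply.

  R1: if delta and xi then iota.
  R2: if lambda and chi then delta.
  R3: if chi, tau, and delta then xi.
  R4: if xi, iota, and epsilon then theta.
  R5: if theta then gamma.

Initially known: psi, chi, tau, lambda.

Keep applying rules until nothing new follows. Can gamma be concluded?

gamma would need theta (R5), but theta is never established.

No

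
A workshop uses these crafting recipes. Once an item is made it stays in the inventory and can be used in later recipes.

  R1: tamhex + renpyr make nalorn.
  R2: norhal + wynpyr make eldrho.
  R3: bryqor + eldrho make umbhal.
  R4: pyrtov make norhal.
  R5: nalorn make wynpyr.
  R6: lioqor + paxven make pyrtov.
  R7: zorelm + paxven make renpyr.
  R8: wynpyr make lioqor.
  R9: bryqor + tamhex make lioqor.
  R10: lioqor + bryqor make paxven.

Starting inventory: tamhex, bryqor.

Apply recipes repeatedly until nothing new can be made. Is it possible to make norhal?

bryqor + tamhex → lioqor (R9).
Using R10, lioqor and bryqor make paxven.
Using R6, lioqor and paxven make pyrtov.
Using R4, pyrtov makes norhal.

Yes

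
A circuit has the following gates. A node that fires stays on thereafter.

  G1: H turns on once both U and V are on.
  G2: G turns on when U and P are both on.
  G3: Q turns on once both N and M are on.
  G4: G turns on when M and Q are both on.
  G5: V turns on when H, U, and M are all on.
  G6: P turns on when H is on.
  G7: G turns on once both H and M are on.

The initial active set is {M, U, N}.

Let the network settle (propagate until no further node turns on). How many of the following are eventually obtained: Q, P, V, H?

1

N and M are on, so Q turns on (G3).
Q: reached.
P would need H (G6), but H never turns on.
V would need H, U, and M (G5), but H never turns on.
H would need U and V (G1), but V never turns on.
Reached: Q — 1 of the 4.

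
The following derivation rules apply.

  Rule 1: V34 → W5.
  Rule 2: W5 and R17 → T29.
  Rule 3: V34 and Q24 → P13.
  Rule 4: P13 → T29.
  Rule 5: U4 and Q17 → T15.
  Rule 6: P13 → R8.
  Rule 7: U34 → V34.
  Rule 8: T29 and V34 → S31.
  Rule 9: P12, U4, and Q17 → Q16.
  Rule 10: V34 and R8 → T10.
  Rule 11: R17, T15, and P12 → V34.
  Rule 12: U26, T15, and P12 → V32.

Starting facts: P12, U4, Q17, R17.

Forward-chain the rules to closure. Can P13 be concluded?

P13 would need V34 and Q24 (Rule 3), but Q24 is never established.

No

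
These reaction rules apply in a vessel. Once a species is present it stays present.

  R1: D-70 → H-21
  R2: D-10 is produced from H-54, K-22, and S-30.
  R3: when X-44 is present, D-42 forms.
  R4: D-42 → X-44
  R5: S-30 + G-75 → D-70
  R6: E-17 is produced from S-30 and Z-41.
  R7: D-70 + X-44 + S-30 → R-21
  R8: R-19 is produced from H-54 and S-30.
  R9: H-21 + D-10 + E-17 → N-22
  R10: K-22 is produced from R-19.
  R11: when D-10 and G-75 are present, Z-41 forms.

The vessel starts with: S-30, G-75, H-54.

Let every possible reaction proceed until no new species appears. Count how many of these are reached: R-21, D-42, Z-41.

1

H-54 and S-30 present → R-19 forms (R8).
R-19 present → K-22 forms (R10).
H-54, K-22, and S-30 present → D-10 forms (R2).
D-10 and G-75 present → Z-41 forms (R11).
R-21 would need D-70, X-44, and S-30 (R7), but X-44 never forms.
D-42 would need X-44 (R3), but X-44 never forms.
Z-41: reached.
Reached: Z-41 — 1 of the 3.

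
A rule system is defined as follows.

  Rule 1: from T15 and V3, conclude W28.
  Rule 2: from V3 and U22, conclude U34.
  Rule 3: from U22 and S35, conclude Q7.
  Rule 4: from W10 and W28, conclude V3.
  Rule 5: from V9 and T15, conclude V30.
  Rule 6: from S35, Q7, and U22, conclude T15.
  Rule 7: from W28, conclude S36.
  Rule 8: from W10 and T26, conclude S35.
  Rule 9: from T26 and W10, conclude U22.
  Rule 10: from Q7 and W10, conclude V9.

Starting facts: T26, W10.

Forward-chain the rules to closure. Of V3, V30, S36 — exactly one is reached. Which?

V30

W10 and T26 hold, so S35 follows (Rule 8).
T26 and W10 hold, so U22 follows (Rule 9).
U22 and S35 hold, so Q7 follows (Rule 3).
From Q7 and W10, Rule 10 gives V9.
S35, Q7, and U22 hold, so T15 follows (Rule 6).
From V9 and T15, Rule 5 gives V30.
V3 would need W10 and W28 (Rule 4), but W28 is never established. S36 would need W28 (Rule 7), but W28 is never established.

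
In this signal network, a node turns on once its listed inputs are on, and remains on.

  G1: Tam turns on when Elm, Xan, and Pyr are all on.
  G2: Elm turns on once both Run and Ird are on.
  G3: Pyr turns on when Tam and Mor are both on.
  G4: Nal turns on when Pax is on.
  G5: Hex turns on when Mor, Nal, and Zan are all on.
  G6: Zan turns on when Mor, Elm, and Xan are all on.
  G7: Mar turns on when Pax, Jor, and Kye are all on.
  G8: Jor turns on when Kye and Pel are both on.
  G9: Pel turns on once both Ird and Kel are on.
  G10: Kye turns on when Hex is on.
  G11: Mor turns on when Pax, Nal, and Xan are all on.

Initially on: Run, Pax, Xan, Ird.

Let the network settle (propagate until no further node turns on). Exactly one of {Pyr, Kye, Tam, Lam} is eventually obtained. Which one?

G2: Run and Ird on → Elm on.
Pax is on, so Nal turns on (G4).
Pax, Nal, and Xan are on, so Mor turns on (G11).
Mor, Elm, and Xan are on, so Zan turns on (G6).
Mor, Nal, and Zan are on, so Hex turns on (G5).
G10: Hex on → Kye on.
Tam would need Elm, Xan, and Pyr (G1), but Pyr never turns on. Pyr would need Tam and Mor (G3), but Tam never turns on. No rule produces Lam, and it is not given.

Kye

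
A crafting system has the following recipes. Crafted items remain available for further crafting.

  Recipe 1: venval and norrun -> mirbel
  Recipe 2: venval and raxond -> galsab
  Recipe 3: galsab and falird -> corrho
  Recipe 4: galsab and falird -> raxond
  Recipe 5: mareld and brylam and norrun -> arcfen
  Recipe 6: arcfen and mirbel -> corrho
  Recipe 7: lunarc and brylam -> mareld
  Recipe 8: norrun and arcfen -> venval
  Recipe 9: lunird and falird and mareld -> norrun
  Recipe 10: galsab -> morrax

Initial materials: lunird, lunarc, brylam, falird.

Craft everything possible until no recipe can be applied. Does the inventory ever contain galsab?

No

galsab would need venval and raxond (Recipe 2), but raxond is never obtained.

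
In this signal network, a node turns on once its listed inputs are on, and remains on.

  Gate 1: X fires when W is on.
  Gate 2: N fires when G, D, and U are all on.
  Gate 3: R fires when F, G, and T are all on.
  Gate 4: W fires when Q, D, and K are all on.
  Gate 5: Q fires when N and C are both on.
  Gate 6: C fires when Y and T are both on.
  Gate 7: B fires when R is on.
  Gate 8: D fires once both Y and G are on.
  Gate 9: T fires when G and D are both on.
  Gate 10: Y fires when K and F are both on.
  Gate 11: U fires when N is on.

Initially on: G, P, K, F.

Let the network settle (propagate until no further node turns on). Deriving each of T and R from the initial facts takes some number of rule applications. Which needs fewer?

T: K and F are on, so Y fires (Gate 10). Y and G are on, so D fires (Gate 8). G and D are on, so T fires (Gate 9). [3 rule applications]
R: Gate 10: K and F on → Y on. Y and G are on, so D fires (Gate 8). G and D are on, so T fires (Gate 9). F, G, and T are on, so R fires (Gate 3). [4 rule applications]
T needs fewer.

T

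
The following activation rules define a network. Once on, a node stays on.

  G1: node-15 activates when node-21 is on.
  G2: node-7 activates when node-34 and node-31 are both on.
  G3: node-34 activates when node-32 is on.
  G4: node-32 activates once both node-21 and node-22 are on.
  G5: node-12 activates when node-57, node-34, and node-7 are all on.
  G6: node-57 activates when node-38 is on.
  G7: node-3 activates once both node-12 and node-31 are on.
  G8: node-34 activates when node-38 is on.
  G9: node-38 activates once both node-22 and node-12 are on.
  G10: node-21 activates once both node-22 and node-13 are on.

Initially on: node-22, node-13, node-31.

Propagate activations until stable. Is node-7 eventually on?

Yes

node-22 and node-13 are on, so node-21 activates (G10).
node-21 and node-22 are on, so node-32 activates (G4).
G3: node-32 on → node-34 on.
node-34 and node-31 are on, so node-7 activates (G2).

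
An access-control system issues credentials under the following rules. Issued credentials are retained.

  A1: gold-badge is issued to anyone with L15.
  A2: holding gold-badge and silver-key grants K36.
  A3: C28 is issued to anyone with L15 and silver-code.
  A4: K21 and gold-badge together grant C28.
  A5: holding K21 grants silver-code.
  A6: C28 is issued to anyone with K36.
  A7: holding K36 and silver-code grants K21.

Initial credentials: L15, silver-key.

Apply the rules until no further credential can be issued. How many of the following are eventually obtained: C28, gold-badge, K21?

Holding L15 grants gold-badge (A1).
Holding gold-badge and silver-key grants K36 (A2).
Holding K36 grants C28 (A6).
C28: reached.
gold-badge: reached.
K21 would need K36 and silver-code (A7), but silver-code is never granted.
Reached: C28 and gold-badge — 2 of the 3.

2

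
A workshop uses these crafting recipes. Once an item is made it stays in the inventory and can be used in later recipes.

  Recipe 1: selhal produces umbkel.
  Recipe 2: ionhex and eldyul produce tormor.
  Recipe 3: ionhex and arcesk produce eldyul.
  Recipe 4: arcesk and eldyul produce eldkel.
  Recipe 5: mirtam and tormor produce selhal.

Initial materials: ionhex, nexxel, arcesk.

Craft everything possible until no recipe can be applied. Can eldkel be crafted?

Yes

ionhex and arcesk → eldyul (Recipe 3).
Using Recipe 4, arcesk and eldyul make eldkel.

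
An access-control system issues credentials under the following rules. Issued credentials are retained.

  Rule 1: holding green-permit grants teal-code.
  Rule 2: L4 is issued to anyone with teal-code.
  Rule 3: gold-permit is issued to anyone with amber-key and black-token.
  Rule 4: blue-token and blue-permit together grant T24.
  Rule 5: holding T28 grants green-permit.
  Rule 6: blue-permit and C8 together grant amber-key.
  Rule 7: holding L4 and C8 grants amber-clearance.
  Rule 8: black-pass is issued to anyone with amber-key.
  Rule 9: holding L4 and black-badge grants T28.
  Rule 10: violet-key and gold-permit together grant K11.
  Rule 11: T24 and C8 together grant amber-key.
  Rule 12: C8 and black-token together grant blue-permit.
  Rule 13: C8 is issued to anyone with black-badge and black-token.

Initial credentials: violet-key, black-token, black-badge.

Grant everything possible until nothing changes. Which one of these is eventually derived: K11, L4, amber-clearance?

Holding black-badge and black-token grants C8 (Rule 13).
Holding C8 and black-token grants blue-permit (Rule 12).
Holding blue-permit and C8 grants amber-key (Rule 6).
Holding amber-key and black-token grants gold-permit (Rule 3).
Holding violet-key and gold-permit grants K11 (Rule 10).
L4 would need teal-code (Rule 2), but teal-code is never granted. amber-clearance would need L4 and C8 (Rule 7), but L4 is never granted.

K11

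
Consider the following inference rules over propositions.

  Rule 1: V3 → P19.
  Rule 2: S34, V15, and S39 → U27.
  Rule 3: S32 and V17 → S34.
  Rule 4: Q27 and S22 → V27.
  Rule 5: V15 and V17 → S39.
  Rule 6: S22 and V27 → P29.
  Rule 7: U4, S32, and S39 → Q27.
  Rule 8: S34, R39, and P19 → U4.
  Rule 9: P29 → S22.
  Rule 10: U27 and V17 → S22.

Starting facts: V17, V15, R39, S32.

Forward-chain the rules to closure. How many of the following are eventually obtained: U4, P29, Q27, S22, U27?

From S32 and V17, Rule 3 gives S34.
From V15 and V17, Rule 5 gives S39.
From S34, V15, and S39, Rule 2 gives U27.
From U27 and V17, Rule 10 gives S22.
U4 would need S34, R39, and P19 (Rule 8), but P19 is never established.
P29 would need S22 and V27 (Rule 6), but V27 is never established.
Q27 would need U4, S32, and S39 (Rule 7), but U4 is never established.
S22: reached.
U27: reached.
Reached: S22 and U27 — 2 of the 5.

2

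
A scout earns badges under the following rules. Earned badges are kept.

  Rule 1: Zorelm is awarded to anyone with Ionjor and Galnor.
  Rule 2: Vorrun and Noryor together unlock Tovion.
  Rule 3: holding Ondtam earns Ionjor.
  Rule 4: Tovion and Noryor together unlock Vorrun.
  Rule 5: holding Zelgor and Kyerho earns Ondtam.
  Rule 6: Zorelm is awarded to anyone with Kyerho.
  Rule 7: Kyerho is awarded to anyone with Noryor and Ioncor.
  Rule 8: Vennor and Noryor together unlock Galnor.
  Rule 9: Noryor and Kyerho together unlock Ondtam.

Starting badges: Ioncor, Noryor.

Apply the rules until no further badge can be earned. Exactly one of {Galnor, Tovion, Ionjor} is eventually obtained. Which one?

With Noryor and Ioncor, Kyerho is earned (Rule 7).
With Noryor and Kyerho, Ondtam is earned (Rule 9).
With Ondtam, Ionjor is earned (Rule 3).
Galnor would need Vennor and Noryor (Rule 8), but Vennor is never earned. Tovion would need Vorrun and Noryor (Rule 2), but Vorrun is never earned.

Ionjor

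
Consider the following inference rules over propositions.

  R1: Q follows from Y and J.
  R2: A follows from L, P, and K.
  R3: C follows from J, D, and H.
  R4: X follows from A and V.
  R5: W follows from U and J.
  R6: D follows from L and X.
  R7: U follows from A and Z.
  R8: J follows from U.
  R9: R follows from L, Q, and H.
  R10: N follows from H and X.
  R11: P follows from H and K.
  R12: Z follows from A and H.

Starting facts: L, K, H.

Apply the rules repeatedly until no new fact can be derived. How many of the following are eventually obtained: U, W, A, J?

4

H and K hold, so P follows (R11).
From L, P, and K, R2 gives A.
From A and H, R12 gives Z.
A and Z hold, so U follows (R7).
U holds, so J follows (R8).
From U and J, R5 gives W.
U: reached.
W: reached.
A: reached.
J: reached.
All 4 are reached.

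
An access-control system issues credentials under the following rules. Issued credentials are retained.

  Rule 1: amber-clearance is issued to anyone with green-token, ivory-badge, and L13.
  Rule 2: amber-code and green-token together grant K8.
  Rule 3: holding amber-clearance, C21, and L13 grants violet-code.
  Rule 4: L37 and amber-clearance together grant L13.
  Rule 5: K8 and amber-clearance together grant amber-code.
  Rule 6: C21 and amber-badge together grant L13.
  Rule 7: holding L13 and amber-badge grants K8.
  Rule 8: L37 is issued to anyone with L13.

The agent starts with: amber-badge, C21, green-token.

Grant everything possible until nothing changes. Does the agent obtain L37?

Yes

Holding C21 and amber-badge grants L13 (Rule 6).
Holding L13 grants L37 (Rule 8).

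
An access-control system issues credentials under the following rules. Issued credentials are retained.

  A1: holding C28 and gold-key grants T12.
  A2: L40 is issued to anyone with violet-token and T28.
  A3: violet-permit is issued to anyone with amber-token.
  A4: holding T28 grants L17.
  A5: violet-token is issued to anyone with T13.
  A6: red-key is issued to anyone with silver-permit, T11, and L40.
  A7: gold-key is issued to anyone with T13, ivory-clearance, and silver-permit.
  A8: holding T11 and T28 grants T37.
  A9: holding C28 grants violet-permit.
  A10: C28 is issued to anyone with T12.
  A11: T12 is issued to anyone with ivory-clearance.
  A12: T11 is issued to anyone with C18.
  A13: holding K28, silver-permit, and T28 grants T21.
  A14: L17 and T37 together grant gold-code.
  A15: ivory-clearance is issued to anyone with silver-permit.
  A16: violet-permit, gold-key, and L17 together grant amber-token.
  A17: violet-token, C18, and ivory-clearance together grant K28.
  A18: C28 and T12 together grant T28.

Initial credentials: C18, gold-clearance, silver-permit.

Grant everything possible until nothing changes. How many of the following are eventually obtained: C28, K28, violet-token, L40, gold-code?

2

Holding C18 grants T11 (A12).
Holding silver-permit grants ivory-clearance (A15).
Holding ivory-clearance grants T12 (A11).
Holding T12 grants C28 (A10).
Holding C28 and T12 grants T28 (A18).
Holding T11 and T28 grants T37 (A8).
Holding T28 grants L17 (A4).
Holding L17 and T37 grants gold-code (A14).
C28: reached.
K28 would need violet-token, C18, and ivory-clearance (A17), but violet-token is never granted.
violet-token would need T13 (A5), but T13 is never granted.
L40 would need violet-token and T28 (A2), but violet-token is never granted.
gold-code: reached.
Reached: C28 and gold-code — 2 of the 5.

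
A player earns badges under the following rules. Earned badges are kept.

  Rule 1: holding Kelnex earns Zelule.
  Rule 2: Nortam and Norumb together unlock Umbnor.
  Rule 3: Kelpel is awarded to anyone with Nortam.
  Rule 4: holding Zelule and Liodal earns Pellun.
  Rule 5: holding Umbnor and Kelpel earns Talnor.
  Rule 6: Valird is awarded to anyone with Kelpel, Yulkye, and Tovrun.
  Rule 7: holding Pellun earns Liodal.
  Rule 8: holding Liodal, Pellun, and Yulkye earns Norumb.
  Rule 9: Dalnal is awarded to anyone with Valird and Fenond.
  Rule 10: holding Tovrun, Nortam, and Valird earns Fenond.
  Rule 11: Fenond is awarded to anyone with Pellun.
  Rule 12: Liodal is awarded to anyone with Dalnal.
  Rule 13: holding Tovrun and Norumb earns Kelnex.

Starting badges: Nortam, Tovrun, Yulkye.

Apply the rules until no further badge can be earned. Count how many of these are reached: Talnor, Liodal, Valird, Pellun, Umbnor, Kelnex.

2

With Nortam, Kelpel is earned (Rule 3).
With Kelpel, Yulkye, and Tovrun, Valird is earned (Rule 6).
With Tovrun, Nortam, and Valird, Fenond is earned (Rule 10).
With Valird and Fenond, Dalnal is earned (Rule 9).
With Dalnal, Liodal is earned (Rule 12).
Talnor would need Umbnor and Kelpel (Rule 5), but Umbnor is never earned.
Liodal: reached.
Valird: reached.
Pellun would need Zelule and Liodal (Rule 4), but Zelule is never earned.
Umbnor would need Nortam and Norumb (Rule 2), but Norumb is never earned.
Kelnex would need Tovrun and Norumb (Rule 13), but Norumb is never earned.
Reached: Liodal and Valird — 2 of the 6.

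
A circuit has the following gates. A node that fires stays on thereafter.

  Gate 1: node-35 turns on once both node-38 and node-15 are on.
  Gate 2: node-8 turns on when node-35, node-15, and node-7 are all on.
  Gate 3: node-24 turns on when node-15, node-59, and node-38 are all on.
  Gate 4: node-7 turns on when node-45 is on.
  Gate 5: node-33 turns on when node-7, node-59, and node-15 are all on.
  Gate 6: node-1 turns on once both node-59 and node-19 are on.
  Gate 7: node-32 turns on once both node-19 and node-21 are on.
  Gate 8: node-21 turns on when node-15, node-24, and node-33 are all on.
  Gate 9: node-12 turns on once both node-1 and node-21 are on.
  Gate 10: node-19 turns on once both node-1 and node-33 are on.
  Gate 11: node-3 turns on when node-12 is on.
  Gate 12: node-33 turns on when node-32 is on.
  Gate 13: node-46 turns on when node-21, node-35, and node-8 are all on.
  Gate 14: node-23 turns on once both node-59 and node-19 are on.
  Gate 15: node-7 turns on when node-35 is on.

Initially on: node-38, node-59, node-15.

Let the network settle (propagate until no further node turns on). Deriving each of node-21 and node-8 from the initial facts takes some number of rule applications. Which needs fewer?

node-8: node-38 and node-15 are on, so node-35 turns on (Gate 1). Gate 15: node-35 on → node-7 on. node-35, node-15, and node-7 are on, so node-8 turns on (Gate 2). [3 rule applications]
node-21: node-15, node-59, and node-38 are on, so node-24 turns on (Gate 3). node-38 and node-15 are on, so node-35 turns on (Gate 1). node-35 is on, so node-7 turns on (Gate 15). node-7, node-59, and node-15 are on, so node-33 turns on (Gate 5). Gate 8: node-15, node-24, and node-33 on → node-21 on. [5 rule applications]
node-8 needs fewer.

node-8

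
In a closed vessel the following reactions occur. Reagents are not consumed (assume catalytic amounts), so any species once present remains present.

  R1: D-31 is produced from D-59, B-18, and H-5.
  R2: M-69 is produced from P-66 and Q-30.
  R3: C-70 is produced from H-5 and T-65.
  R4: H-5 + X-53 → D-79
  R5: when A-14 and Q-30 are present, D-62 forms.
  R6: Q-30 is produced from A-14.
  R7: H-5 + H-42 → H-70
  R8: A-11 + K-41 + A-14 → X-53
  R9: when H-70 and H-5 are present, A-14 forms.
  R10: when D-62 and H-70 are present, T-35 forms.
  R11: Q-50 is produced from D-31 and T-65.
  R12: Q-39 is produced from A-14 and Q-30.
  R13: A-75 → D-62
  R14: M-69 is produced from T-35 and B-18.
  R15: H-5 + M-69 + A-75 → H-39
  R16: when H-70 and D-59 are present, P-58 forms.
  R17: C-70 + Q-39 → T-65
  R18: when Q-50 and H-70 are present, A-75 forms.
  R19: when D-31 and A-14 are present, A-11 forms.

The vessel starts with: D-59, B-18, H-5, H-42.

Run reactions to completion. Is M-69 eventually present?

Yes

H-5 and H-42 present → H-70 forms (R7).
H-70 and H-5 present → A-14 forms (R9).
A-14 present → Q-30 forms (R6).
A-14 and Q-30 present → D-62 forms (R5).
D-62 and H-70 present → T-35 forms (R10).
T-35 and B-18 present → M-69 forms (R14).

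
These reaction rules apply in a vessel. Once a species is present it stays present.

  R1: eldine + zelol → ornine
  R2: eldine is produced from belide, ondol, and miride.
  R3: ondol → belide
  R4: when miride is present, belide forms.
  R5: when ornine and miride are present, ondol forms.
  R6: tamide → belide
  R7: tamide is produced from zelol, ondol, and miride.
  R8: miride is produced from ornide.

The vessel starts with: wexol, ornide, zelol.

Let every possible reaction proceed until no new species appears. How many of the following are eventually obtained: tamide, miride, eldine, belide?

2

ornide present → miride forms (R8).
miride present → belide forms (R4).
tamide would need zelol, ondol, and miride (R7), but ondol never forms.
miride: reached.
eldine would need belide, ondol, and miride (R2), but ondol never forms.
belide: reached.
Reached: miride and belide — 2 of the 4.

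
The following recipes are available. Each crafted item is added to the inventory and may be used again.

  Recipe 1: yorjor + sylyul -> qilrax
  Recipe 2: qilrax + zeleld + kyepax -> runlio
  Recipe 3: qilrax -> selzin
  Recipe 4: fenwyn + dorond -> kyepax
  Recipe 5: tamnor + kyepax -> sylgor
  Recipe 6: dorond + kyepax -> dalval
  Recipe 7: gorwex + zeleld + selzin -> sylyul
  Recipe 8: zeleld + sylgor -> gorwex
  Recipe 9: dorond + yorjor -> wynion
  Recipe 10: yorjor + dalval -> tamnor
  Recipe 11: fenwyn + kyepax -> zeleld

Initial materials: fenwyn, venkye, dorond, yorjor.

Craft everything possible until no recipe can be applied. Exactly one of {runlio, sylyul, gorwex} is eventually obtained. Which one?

gorwex

fenwyn + dorond -> kyepax (Recipe 4).
Using Recipe 11, fenwyn and kyepax make zeleld.
Using Recipe 6, dorond and kyepax make dalval.
yorjor + dalval -> tamnor (Recipe 10).
tamnor + kyepax -> sylgor (Recipe 5).
zeleld + sylgor -> gorwex (Recipe 8).
runlio would need qilrax, zeleld, and kyepax (Recipe 2), but qilrax is never obtained. sylyul would need gorwex, zeleld, and selzin (Recipe 7), but selzin is never obtained.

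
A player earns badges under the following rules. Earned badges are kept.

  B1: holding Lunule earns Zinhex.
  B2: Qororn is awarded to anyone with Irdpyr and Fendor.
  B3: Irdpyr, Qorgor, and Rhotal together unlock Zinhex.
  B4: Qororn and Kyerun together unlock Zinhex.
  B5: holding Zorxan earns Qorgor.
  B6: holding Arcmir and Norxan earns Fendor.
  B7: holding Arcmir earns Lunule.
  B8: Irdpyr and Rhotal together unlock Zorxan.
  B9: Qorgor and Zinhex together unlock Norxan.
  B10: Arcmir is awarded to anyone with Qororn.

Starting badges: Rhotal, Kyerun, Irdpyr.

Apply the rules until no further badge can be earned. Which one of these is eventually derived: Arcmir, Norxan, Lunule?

With Irdpyr and Rhotal, Zorxan is earned (B8).
With Zorxan, Qorgor is earned (B5).
With Irdpyr, Qorgor, and Rhotal, Zinhex is earned (B3).
With Qorgor and Zinhex, Norxan is earned (B9).
Lunule would need Arcmir (B7), but Arcmir is never earned. Arcmir would need Qororn (B10), but Qororn is never earned.

Norxan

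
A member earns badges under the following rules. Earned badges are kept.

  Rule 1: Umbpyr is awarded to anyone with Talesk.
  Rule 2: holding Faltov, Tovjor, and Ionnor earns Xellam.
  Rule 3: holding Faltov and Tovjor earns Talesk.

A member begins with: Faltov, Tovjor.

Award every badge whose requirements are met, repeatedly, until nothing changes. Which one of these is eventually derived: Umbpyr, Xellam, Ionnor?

With Faltov and Tovjor, Talesk is earned (Rule 3).
With Talesk, Umbpyr is earned (Rule 1).
Xellam would need Faltov, Tovjor, and Ionnor (Rule 2), but Ionnor is never earned. No rule produces Ionnor, and it is not given.

Umbpyr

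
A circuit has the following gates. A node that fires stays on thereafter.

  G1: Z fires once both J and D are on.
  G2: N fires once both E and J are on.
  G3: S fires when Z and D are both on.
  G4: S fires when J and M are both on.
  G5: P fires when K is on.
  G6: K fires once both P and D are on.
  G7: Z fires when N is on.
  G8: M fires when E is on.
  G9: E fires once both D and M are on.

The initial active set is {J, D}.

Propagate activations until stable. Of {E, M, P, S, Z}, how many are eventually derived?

G1: J and D on → Z on.
G3: Z and D on → S on.
E would need D and M (G9), but M never turns on.
M would need E (G8), but E never turns on.
P would need K (G5), but K never turns on.
S: reached.
Z: reached.
Reached: S and Z — 2 of the 5.

2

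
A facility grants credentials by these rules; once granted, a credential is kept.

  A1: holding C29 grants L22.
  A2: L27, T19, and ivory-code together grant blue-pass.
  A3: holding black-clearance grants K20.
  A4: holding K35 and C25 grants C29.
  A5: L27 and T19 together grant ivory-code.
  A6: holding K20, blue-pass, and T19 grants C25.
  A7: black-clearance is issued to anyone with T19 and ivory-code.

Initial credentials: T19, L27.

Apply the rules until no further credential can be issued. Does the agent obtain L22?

No

L22 would need C29 (A1), but C29 is never granted.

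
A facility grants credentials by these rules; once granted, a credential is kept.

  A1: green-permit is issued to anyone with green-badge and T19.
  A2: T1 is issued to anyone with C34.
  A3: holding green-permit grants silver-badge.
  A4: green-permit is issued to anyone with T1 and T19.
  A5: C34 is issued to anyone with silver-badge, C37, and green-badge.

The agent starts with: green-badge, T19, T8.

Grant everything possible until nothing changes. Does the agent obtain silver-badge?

Holding green-badge and T19 grants green-permit (A1).
Holding green-permit grants silver-badge (A3).

Yes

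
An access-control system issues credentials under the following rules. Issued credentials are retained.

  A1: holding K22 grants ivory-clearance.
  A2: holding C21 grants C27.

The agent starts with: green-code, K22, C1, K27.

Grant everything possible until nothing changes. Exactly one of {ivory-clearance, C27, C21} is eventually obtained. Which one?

ivory-clearance

Holding K22 grants ivory-clearance (A1).
C27 would need C21 (A2), but C21 is never granted. No rule produces C21, and it is not given.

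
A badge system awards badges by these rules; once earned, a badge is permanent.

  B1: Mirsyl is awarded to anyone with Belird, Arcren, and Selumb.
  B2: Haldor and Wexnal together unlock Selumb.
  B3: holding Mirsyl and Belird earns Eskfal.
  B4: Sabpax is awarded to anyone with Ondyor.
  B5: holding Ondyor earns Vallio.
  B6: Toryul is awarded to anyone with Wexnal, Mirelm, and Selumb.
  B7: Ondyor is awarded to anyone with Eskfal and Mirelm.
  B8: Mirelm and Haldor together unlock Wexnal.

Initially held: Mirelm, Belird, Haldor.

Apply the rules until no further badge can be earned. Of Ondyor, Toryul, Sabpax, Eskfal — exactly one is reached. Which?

With Mirelm and Haldor, Wexnal is earned (B8).
With Haldor and Wexnal, Selumb is earned (B2).
With Wexnal, Mirelm, and Selumb, Toryul is earned (B6).
Ondyor would need Eskfal and Mirelm (B7), but Eskfal is never earned. Eskfal would need Mirsyl and Belird (B3), but Mirsyl is never earned. Sabpax would need Ondyor (B4), but Ondyor is never earned.

Toryul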